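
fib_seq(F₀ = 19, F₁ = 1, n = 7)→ F_2 = F_1 + F_0 = 20
F_3 = F_2 + F_1 = 21
F_4 = F_3 + F_2 = 41
...
= [19, 1, 20, 21, 41, 62, 103]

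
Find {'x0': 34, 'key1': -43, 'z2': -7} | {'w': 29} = {'x0': 34, 'key1': -43, 'z2': -7, 'w': 29}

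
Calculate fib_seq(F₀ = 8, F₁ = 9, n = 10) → F_2 = F_1 + F_0 = 17
F_3 = F_2 + F_1 = 26
F_4 = F_3 + F_2 = 43
...
= [8, 9, 17, 26, 43, 69, 112, 181, 293, 474]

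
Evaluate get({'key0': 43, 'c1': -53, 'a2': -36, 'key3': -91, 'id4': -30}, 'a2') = -36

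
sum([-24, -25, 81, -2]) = 30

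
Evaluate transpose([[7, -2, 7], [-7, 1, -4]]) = [[7, -7], [-2, 1], [7, -4]]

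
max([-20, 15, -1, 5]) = 15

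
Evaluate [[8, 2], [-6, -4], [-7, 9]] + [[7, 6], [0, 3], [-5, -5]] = [[15, 8], [-6, -1], [-12, 4]]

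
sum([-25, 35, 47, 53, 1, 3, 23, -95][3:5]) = 54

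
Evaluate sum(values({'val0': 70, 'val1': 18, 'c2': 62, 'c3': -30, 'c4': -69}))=70 + 18 + 62 + (-30) + (-69)
= 51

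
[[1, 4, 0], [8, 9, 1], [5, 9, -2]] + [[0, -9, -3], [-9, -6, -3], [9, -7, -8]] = [[1, -5, -3], [-1, 3, -2], [14, 2, -10]]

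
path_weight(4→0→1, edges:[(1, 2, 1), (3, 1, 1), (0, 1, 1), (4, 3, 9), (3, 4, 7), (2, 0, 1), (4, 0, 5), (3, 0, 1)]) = w(4→0)=5 + w(0→1)=1
= 6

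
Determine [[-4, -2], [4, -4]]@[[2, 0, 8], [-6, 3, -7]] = [[4, -6, -18], [32, -12, 60]]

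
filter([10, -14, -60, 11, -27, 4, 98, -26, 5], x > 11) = [98]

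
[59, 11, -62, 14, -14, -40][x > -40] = [59, 11, 14, -14]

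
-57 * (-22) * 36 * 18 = 812592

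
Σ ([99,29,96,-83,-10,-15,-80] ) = 36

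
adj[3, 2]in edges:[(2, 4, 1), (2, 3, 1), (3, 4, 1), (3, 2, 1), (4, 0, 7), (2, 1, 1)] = 1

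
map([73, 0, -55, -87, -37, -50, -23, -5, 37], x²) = [5329, 0, 3025, 7569, 1369, 2500, 529, 25, 1369]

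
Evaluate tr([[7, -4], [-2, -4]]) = 3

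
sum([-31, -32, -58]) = -121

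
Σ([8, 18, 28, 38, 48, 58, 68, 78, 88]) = 432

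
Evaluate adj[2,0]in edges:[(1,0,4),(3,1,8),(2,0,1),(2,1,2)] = 1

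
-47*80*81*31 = -9441360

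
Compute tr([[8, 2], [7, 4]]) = 12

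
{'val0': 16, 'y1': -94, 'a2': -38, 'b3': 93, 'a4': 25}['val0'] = 16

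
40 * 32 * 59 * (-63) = -4757760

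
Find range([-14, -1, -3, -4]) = 13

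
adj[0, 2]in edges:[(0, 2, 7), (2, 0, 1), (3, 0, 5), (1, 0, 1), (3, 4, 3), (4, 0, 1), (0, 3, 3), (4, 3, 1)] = 7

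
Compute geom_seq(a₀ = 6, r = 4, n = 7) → [6, 24, 96, 384, 1536, 6144, 24576]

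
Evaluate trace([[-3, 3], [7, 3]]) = 0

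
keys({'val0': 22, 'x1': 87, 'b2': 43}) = ['val0', 'x1', 'b2']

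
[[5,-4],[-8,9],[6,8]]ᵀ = [[5, -8, 6], [-4, 9, 8]]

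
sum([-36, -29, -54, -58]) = (-36) + (-29) + (-54) + (-58)
= -177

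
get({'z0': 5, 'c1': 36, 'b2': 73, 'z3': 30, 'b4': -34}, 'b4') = -34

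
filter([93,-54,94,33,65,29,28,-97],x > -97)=[93, -54, 94, 33, 65, 29, 28]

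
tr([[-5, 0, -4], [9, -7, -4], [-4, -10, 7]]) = diagonal: (-5) + (-7) + 7
= -5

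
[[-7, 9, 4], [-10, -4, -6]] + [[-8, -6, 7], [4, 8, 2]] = [[-15, 3, 11], [-6, 4, -4]]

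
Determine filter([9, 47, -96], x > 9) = [47]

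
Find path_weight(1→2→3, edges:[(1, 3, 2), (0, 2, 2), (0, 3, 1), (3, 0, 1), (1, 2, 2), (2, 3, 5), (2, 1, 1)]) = 7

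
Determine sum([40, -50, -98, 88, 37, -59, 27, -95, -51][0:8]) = slice → [40, -50, -98, 88, 37, -59, 27, -95]
40 + (-50) + (-98) + 88 + 37 + (-59) + 27 + (-95)
= -110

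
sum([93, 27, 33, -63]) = 93 + 27 + 33 + (-63)
= 90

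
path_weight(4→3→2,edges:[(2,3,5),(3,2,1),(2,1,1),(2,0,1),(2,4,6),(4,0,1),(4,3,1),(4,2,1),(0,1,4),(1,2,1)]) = w(4→3)=1 + w(3→2)=1
= 2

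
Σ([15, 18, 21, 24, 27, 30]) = 15 + 18 + 21 + 24 + 27 + 30
= 135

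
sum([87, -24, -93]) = 87 + (-24) + (-93)
= -30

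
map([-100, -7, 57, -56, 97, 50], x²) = [10000, 49, 3249, 3136, 9409, 2500]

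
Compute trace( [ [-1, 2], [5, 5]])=diagonal: (-1) + 5
= 4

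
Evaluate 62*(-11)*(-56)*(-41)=-1565872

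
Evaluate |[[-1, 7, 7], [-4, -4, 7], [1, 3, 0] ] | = 14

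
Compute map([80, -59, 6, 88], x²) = [6400, 3481, 36, 7744]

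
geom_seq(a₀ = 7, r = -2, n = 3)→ [7, -14, 28]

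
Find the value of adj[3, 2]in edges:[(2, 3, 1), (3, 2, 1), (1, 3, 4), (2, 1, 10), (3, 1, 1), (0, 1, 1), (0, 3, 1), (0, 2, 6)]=1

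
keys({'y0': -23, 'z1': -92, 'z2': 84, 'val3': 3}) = ['y0', 'z1', 'z2', 'val3']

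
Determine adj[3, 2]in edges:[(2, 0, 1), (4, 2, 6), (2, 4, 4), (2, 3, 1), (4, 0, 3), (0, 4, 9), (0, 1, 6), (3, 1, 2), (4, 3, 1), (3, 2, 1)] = 1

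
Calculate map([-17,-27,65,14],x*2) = -17*2=-34, -27*2=-54, 65*2=130, 14*2=28
= [-34, -54, 130, 28]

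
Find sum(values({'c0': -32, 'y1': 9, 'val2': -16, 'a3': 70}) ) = 31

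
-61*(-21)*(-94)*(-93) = 11198502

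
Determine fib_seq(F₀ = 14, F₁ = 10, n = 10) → [14, 10, 24, 34, 58, 92, 150, 242, 392, 634]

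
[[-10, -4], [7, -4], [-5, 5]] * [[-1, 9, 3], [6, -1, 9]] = C[0][0] = (-10)*(-1) + (-4)*(6) = -14
C[0][1] = (-10)*(9) + (-4)*(-1) = -86
C[0][2] = (-10)*(3) + (-4)*(9) = -66
C[1][0] = (7)*(-1) + (-4)*(6) = -31
C[1][1] = (7)*(9) + (-4)*(-1) = 67
C[1][2] = (7)*(3) + (-4)*(9) = -15
... (3 more cells)
= [[-14, -86, -66], [-31, 67, -15], [35, -50, 30]]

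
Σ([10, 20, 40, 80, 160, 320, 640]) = 10 + 20 + 40 + 80 + 160 + 320 + 640
= 1270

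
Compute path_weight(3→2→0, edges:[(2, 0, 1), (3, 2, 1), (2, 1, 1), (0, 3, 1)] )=2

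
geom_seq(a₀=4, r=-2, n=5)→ a_0 = 4*(-2)^0 = 4
a_1 = 4*(-2)^1 = -8
a_2 = 4*(-2)^2 = 16
...
= [4, -8, 16, -32, 64]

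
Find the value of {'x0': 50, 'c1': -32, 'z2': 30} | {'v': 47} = {'x0': 50, 'c1': -32, 'z2': 30, 'v': 47}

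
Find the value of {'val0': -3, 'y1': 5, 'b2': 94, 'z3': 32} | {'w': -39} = {'val0': -3, 'y1': 5, 'b2': 94, 'z3': 32, 'w': -39}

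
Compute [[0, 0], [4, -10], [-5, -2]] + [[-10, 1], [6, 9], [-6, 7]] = [[-10, 1], [10, -1], [-11, 5]]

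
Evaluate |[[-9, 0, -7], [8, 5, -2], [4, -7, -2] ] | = 748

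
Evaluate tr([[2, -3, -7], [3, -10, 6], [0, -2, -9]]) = diagonal: 2 + (-10) + (-9)
= -17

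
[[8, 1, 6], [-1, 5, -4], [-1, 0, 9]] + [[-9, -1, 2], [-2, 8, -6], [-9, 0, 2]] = [[-1, 0, 8], [-3, 13, -10], [-10, 0, 11]]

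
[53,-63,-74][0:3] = [53, -63, -74]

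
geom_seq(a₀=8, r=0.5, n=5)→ a_0 = 8*0.5^0 = 8.0
a_1 = 8*0.5^1 = 4.0
a_2 = 8*0.5^2 = 2.0
...
= [8.0, 4.0, 2.0, 1.0, 0.5]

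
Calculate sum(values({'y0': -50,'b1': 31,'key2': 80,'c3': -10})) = (-50) + 31 + 80 + (-10)
= 51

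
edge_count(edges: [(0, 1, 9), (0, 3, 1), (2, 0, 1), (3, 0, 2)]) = 4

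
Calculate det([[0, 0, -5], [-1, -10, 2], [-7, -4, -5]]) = 330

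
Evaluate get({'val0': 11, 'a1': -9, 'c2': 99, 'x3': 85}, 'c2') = 99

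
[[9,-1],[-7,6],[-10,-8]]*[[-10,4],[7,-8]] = C[0][0] = (9)*(-10) + (-1)*(7) = -97
C[0][1] = (9)*(4) + (-1)*(-8) = 44
C[1][0] = (-7)*(-10) + (6)*(7) = 112
C[1][1] = (-7)*(4) + (6)*(-8) = -76
C[2][0] = (-10)*(-10) + (-8)*(7) = 44
C[2][1] = (-10)*(4) + (-8)*(-8) = 24
= [[-97, 44], [112, -76], [44, 24]]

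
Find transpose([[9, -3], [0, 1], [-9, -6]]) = [[9, 0, -9], [-3, 1, -6]]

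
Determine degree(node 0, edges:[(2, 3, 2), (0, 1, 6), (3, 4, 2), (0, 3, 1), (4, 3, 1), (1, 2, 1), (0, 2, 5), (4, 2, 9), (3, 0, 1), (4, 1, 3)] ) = 4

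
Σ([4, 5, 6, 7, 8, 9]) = 39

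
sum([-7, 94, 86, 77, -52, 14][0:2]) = 87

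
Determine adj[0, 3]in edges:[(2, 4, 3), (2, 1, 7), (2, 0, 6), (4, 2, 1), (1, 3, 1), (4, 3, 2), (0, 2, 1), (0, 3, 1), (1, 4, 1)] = 1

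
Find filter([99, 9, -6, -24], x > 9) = [99]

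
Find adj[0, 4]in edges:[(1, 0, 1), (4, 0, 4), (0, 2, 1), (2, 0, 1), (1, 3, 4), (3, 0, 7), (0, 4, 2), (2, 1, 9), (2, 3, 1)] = 2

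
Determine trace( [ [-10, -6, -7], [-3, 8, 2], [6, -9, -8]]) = diagonal: (-10) + 8 + (-8)
= -10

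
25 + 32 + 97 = 154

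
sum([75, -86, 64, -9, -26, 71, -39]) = 50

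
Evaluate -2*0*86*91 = 0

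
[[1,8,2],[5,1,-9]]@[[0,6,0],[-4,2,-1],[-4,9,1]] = [[-40, 40, -6], [32, -49, -10]]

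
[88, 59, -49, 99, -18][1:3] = [59, -49]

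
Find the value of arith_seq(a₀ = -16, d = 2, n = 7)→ [-16, -14, -12, -10, -8, -6, -4]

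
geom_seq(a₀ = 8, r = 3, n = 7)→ a_0 = 8*3^0 = 8
a_1 = 8*3^1 = 24
a_2 = 8*3^2 = 72
...
= [8, 24, 72, 216, 648, 1944, 5832]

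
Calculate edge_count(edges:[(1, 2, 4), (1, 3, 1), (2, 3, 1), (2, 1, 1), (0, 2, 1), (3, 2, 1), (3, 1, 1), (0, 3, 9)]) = 8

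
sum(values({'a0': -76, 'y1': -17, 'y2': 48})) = (-76) + (-17) + 48
= -45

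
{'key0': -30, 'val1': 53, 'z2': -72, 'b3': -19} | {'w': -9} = {'key0': -30, 'val1': 53, 'z2': -72, 'b3': -19, 'w': -9}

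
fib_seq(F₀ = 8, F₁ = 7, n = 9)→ [8, 7, 15, 22, 37, 59, 96, 155, 251]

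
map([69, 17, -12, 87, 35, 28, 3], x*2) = [138, 34, -24, 174, 70, 56, 6]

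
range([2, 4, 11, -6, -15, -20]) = 31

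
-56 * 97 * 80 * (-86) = 37372160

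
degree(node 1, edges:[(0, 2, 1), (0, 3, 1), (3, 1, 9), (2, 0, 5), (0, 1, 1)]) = incident: (3,1), (0,1)
= 2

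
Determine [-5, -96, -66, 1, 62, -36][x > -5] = keep x where x > -5: -5✗, -96✗, -66✗, 1✓, 62✓, -36✗
= [1, 62]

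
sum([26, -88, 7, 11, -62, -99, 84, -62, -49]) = -232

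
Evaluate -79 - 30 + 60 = -49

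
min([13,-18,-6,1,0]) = -18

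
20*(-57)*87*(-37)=3669660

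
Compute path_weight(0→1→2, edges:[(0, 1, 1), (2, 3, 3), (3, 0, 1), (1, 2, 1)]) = w(0→1)=1 + w(1→2)=1
= 2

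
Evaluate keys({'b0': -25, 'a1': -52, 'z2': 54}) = ['b0', 'a1', 'z2']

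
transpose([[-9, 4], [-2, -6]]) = [[-9, -2], [4, -6]]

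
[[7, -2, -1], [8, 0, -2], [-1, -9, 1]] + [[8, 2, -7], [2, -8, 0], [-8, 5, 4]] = [[15, 0, -8], [10, -8, -2], [-9, -4, 5]]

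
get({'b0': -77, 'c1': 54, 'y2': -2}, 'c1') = 54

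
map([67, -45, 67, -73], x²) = [4489, 2025, 4489, 5329]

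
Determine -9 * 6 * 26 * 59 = -82836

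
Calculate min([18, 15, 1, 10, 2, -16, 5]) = -16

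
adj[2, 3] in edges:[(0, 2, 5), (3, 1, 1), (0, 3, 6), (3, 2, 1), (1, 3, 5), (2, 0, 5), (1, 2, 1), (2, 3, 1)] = 1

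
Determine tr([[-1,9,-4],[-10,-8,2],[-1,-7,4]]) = diagonal: (-1) + (-8) + 4
= -5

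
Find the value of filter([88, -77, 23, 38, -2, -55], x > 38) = keep x where x > 38: 88✓, -77✗, 23✗, 38✗, -2✗, -55✗
= [88]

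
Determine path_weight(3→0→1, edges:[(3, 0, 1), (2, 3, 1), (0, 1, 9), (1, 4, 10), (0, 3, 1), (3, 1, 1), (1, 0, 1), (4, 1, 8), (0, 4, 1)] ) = 10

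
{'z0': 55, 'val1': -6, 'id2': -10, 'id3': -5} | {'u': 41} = {'z0': 55, 'val1': -6, 'id2': -10, 'id3': -5, 'u': 41}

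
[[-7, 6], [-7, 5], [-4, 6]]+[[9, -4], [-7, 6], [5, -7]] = [[2, 2], [-14, 11], [1, -1]]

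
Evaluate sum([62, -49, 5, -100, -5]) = -87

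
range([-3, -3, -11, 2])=13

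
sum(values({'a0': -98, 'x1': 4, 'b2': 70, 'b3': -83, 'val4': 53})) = -54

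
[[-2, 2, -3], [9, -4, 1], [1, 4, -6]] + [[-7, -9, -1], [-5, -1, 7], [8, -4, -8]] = [[-9, -7, -4], [4, -5, 8], [9, 0, -14]]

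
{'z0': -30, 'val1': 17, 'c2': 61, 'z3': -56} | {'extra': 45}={'z0': -30, 'val1': 17, 'c2': 61, 'z3': -56, 'extra': 45}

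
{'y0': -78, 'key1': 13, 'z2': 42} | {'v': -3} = {'y0': -78, 'key1': 13, 'z2': 42, 'v': -3}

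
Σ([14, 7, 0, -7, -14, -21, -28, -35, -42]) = -126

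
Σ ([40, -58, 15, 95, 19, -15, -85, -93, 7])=40 + (-58) + 15 + 95 + 19 + (-15) + (-85) + (-93) + 7
= -75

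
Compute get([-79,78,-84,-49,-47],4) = -47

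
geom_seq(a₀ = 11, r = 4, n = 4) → [11, 44, 176, 704]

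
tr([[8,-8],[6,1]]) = 9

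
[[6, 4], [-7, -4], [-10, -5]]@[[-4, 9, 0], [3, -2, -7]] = C[0][0] = (6)*(-4) + (4)*(3) = -12
C[0][1] = (6)*(9) + (4)*(-2) = 46
C[0][2] = (6)*(0) + (4)*(-7) = -28
C[1][0] = (-7)*(-4) + (-4)*(3) = 16
C[1][1] = (-7)*(9) + (-4)*(-2) = -55
C[1][2] = (-7)*(0) + (-4)*(-7) = 28
... (3 more cells)
= [[-12, 46, -28], [16, -55, 28], [25, -80, 35]]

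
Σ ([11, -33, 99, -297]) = 11 + -33 + 99 + -297
= -220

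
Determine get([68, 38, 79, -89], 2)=79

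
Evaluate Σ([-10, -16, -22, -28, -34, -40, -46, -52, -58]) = -306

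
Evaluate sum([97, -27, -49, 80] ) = 97 + (-27) + (-49) + 80
= 101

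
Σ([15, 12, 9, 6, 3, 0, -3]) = 42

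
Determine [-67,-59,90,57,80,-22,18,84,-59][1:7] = [-59, 90, 57, 80, -22, 18]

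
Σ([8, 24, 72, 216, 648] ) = 968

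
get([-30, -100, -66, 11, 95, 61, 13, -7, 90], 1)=-100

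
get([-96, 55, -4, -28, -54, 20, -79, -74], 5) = 20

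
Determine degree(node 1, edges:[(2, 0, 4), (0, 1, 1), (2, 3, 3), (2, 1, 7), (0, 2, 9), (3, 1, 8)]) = incident: (0,1), (2,1), (3,1)
= 3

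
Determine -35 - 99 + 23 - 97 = -208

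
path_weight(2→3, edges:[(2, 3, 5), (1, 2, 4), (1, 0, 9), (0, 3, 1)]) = w(2→3)=5
= 5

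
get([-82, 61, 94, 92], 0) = -82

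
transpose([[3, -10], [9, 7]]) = [[3, 9], [-10, 7]]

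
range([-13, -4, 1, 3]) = 16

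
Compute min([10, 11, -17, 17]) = -17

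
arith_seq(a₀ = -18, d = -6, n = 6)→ [-18, -24, -30, -36, -42, -48]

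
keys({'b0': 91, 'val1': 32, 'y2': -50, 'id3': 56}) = ['b0', 'val1', 'y2', 'id3']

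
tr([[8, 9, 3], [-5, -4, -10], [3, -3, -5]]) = -1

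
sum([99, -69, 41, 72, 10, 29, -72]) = 99 + (-69) + 41 + 72 + 10 + 29 + (-72)
= 110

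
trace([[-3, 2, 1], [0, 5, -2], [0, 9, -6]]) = diagonal: (-3) + 5 + (-6)
= -4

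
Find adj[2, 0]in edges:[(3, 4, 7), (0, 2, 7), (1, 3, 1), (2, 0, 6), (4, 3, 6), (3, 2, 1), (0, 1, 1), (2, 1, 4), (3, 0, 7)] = 6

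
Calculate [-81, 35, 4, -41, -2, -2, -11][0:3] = [-81, 35, 4]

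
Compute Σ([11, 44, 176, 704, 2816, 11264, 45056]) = 60071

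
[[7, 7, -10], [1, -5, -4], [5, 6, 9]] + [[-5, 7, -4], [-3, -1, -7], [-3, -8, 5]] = [[2, 14, -14], [-2, -6, -11], [2, -2, 14]]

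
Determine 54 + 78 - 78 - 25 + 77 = 106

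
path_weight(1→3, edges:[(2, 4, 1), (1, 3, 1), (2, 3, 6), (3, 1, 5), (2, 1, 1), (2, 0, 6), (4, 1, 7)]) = 1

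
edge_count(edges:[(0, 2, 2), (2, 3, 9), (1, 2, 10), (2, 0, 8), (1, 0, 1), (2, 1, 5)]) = 6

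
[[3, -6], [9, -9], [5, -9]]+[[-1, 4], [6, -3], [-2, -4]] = [[2, -2], [15, -12], [3, -13]]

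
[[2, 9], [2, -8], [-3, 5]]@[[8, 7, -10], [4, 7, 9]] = C[0][0] = (2)*(8) + (9)*(4) = 52
C[0][1] = (2)*(7) + (9)*(7) = 77
C[0][2] = (2)*(-10) + (9)*(9) = 61
C[1][0] = (2)*(8) + (-8)*(4) = -16
C[1][1] = (2)*(7) + (-8)*(7) = -42
C[1][2] = (2)*(-10) + (-8)*(9) = -92
... (3 more cells)
= [[52, 77, 61], [-16, -42, -92], [-4, 14, 75]]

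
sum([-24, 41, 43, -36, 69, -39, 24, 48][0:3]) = slice → [-24, 41, 43]
(-24) + 41 + 43
= 60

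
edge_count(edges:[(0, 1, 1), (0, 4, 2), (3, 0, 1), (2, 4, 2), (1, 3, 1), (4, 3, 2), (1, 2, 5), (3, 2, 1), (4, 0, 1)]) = 9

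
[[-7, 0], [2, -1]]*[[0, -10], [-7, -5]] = C[0][0] = (-7)*(0) + (0)*(-7) = 0
C[0][1] = (-7)*(-10) + (0)*(-5) = 70
C[1][0] = (2)*(0) + (-1)*(-7) = 7
C[1][1] = (2)*(-10) + (-1)*(-5) = -15
= [[0, 70], [7, -15]]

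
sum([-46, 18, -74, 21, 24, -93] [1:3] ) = -56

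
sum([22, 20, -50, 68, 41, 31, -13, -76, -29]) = 22 + 20 + (-50) + 68 + 41 + 31 + (-13) + (-76) + (-29)
= 14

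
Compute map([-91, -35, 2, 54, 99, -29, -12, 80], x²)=(-91)²=8281, (-35)²=1225, (2)²=4, (54)²=2916, (99)²=9801, (-29)²=841, (-12)²=144, (80)²=6400
= [8281, 1225, 4, 2916, 9801, 841, 144, 6400]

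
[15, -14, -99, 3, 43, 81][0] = 15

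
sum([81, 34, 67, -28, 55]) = 81 + 34 + 67 + (-28) + 55
= 209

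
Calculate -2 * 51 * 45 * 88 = -403920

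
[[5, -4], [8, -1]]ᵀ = [[5, 8], [-4, -1]]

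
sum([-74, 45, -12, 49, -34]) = -26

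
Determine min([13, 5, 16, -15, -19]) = -19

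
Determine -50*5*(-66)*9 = 148500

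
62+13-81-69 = -75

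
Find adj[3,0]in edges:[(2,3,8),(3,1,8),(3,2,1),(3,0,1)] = 1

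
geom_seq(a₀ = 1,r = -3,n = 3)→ [1, -3, 9]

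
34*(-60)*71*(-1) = 144840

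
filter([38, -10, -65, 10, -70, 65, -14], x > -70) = keep x where x > -70: 38✓, -10✓, -65✓, 10✓, -70✗, 65✓, -14✓
= [38, -10, -65, 10, 65, -14]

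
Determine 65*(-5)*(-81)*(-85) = -2237625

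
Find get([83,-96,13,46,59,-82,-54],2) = 13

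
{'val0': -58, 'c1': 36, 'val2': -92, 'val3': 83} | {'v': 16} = {'val0': -58, 'c1': 36, 'val2': -92, 'val3': 83, 'v': 16}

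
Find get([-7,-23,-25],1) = -23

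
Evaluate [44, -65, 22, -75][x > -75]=[44, -65, 22]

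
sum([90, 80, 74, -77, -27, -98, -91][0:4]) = 167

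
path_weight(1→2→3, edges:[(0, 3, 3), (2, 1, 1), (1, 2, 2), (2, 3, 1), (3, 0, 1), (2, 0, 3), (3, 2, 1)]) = 3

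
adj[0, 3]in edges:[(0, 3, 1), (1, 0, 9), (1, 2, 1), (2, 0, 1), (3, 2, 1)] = 1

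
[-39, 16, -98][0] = -39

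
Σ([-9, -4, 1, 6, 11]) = 5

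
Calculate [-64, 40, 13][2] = 13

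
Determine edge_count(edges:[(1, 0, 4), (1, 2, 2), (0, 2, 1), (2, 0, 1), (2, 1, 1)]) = 5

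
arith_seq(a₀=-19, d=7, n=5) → a_0 = -19 + 0*7 = -19
a_1 = -19 + 1*7 = -12
a_2 = -19 + 2*7 = -5
...
= [-19, -12, -5, 2, 9]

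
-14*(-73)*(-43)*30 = -1318380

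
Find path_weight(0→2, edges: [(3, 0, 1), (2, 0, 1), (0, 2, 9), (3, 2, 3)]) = w(0→2)=9
= 9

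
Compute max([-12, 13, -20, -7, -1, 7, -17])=13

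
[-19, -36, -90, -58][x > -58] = keep x where x > -58: -19✓, -36✓, -90✗, -58✗
= [-19, -36]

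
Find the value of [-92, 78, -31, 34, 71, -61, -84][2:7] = [-31, 34, 71, -61, -84]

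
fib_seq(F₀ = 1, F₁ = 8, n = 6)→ [1, 8, 9, 17, 26, 43]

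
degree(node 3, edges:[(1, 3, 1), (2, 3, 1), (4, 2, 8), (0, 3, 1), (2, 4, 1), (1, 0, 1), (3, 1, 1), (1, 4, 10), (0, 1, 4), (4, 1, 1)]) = 4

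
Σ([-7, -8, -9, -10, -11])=-45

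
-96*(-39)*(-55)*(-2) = 411840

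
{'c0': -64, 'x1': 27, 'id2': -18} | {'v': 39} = {'c0': -64, 'x1': 27, 'id2': -18, 'v': 39}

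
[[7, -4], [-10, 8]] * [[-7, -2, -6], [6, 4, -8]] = C[0][0] = (7)*(-7) + (-4)*(6) = -73
C[0][1] = (7)*(-2) + (-4)*(4) = -30
C[0][2] = (7)*(-6) + (-4)*(-8) = -10
C[1][0] = (-10)*(-7) + (8)*(6) = 118
C[1][1] = (-10)*(-2) + (8)*(4) = 52
C[1][2] = (-10)*(-6) + (8)*(-8) = -4
= [[-73, -30, -10], [118, 52, -4]]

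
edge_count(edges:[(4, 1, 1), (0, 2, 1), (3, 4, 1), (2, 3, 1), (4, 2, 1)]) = 5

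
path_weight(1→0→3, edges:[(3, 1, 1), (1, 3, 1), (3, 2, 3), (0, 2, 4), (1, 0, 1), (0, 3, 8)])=w(1→0)=1 + w(0→3)=8
= 9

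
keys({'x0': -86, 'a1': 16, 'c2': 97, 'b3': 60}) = ['x0', 'a1', 'c2', 'b3']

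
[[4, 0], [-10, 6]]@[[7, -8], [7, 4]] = C[0][0] = (4)*(7) + (0)*(7) = 28
C[0][1] = (4)*(-8) + (0)*(4) = -32
C[1][0] = (-10)*(7) + (6)*(7) = -28
C[1][1] = (-10)*(-8) + (6)*(4) = 104
= [[28, -32], [-28, 104]]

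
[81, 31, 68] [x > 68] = keep x where x > 68: 81✓, 31✗, 68✗
= [81]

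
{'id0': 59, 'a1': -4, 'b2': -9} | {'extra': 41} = {'id0': 59, 'a1': -4, 'b2': -9, 'extra': 41}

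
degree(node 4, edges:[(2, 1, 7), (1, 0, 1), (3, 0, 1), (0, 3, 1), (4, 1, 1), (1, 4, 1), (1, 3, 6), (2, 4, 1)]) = 3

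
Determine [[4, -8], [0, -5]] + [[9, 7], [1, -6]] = [[13, -1], [1, -11]]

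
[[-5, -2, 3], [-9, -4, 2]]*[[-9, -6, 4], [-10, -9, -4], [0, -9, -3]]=C[0][0] = (-5)*(-9) + (-2)*(-10) + (3)*(0) = 65
C[0][1] = (-5)*(-6) + (-2)*(-9) + (3)*(-9) = 21
C[0][2] = (-5)*(4) + (-2)*(-4) + (3)*(-3) = -21
C[1][0] = (-9)*(-9) + (-4)*(-10) + (2)*(0) = 121
C[1][1] = (-9)*(-6) + (-4)*(-9) + (2)*(-9) = 72
C[1][2] = (-9)*(4) + (-4)*(-4) + (2)*(-3) = -26
= [[65, 21, -21], [121, 72, -26]]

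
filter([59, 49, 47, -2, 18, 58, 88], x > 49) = keep x where x > 49: 59✓, 49✗, 47✗, -2✗, 18✗, 58✓, 88✓
= [59, 58, 88]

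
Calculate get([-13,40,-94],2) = -94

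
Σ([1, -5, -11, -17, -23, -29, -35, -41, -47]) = -207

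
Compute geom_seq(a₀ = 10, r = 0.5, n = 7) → [10.0, 5.0, 2.5, 1.25, 0.625, 0.3125, 0.15625]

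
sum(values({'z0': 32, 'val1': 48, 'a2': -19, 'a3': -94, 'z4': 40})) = 7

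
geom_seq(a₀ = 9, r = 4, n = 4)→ [9, 36, 144, 576]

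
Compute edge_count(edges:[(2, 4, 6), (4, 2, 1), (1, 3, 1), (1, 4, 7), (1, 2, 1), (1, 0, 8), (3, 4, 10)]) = 7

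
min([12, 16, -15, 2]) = -15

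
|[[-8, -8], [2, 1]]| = 8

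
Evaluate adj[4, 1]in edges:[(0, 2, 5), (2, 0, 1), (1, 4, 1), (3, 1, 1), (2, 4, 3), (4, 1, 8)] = 8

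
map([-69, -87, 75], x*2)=-69*2=-138, -87*2=-174, 75*2=150
= [-138, -174, 150]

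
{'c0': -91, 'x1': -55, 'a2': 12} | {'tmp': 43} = {'c0': -91, 'x1': -55, 'a2': 12, 'tmp': 43}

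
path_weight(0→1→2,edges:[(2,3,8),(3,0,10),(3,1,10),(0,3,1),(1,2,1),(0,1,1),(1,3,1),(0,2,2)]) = w(0→1)=1 + w(1→2)=1
= 2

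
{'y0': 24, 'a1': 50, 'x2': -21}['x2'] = -21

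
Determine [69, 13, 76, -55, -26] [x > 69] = keep x where x > 69: 69✗, 13✗, 76✓, -55✗, -26✗
= [76]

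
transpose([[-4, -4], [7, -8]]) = [[-4, 7], [-4, -8]]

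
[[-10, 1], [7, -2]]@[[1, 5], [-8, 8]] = C[0][0] = (-10)*(1) + (1)*(-8) = -18
C[0][1] = (-10)*(5) + (1)*(8) = -42
C[1][0] = (7)*(1) + (-2)*(-8) = 23
C[1][1] = (7)*(5) + (-2)*(8) = 19
= [[-18, -42], [23, 19]]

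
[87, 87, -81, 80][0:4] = [87, 87, -81, 80]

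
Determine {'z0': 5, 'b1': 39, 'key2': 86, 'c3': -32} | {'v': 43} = {'z0': 5, 'b1': 39, 'key2': 86, 'c3': -32, 'v': 43}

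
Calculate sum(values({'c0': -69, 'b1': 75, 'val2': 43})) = (-69) + 75 + 43
= 49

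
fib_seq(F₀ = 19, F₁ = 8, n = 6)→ [19, 8, 27, 35, 62, 97]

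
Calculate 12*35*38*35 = 558600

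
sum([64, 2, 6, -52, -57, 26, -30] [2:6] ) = slice → [6, -52, -57, 26]
6 + (-52) + (-57) + 26
= -77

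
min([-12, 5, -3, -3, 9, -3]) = -12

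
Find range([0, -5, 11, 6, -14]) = 25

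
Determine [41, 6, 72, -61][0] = 41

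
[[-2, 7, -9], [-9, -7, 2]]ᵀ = [[-2, -9], [7, -7], [-9, 2]]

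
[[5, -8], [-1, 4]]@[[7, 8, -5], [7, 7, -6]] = C[0][0] = (5)*(7) + (-8)*(7) = -21
C[0][1] = (5)*(8) + (-8)*(7) = -16
C[0][2] = (5)*(-5) + (-8)*(-6) = 23
C[1][0] = (-1)*(7) + (4)*(7) = 21
C[1][1] = (-1)*(8) + (4)*(7) = 20
C[1][2] = (-1)*(-5) + (4)*(-6) = -19
= [[-21, -16, 23], [21, 20, -19]]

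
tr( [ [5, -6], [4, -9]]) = diagonal: 5 + (-9)
= -4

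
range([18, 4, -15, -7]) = 33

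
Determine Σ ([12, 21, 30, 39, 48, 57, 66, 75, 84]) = 12 + 21 + 30 + 39 + 48 + 57 + 66 + 75 + 84
= 432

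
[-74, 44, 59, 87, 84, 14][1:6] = [44, 59, 87, 84, 14]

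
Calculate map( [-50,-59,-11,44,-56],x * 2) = [-100, -118, -22, 88, -112]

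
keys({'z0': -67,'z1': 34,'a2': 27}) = ['z0', 'z1', 'a2']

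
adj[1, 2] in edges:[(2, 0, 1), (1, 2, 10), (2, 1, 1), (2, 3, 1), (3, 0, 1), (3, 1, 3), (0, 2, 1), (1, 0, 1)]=10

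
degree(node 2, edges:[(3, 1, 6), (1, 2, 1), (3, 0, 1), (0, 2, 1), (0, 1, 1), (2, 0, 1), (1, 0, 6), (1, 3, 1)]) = 3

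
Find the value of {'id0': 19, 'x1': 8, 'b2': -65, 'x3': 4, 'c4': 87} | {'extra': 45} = {'id0': 19, 'x1': 8, 'b2': -65, 'x3': 4, 'c4': 87, 'extra': 45}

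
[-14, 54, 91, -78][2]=91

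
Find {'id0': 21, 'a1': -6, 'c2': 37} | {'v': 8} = {'id0': 21, 'a1': -6, 'c2': 37, 'v': 8}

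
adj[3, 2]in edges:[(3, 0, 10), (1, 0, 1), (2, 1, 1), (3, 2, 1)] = 1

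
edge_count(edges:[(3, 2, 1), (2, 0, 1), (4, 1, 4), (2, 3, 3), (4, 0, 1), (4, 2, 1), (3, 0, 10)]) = 7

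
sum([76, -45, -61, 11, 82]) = 76 + (-45) + (-61) + 11 + 82
= 63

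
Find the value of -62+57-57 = -62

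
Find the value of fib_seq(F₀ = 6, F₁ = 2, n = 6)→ [6, 2, 8, 10, 18, 28]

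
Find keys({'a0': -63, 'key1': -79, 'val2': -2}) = ['a0', 'key1', 'val2']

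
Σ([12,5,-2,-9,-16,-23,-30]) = 12 + 5 + (-2) + (-9) + (-16) + (-23) + (-30)
= -63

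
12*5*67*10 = 40200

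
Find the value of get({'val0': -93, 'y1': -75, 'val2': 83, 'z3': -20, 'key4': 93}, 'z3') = -20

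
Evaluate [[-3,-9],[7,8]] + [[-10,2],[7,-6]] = [[-13, -7], [14, 2]]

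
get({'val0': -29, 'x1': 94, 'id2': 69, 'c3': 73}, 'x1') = 94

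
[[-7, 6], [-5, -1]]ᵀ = [[-7, -5], [6, -1]]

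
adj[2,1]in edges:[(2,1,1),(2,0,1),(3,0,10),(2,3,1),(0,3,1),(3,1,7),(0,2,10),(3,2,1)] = 1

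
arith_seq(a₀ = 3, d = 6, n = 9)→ [3, 9, 15, 21, 27, 33, 39, 45, 51]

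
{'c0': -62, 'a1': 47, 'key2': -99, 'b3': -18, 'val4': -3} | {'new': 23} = {'c0': -62, 'a1': 47, 'key2': -99, 'b3': -18, 'val4': -3, 'new': 23}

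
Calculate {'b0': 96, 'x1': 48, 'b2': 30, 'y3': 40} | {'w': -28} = {'b0': 96, 'x1': 48, 'b2': 30, 'y3': 40, 'w': -28}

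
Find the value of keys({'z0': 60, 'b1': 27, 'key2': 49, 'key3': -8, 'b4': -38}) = ['z0', 'b1', 'key2', 'key3', 'b4']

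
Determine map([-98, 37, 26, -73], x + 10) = [-88, 47, 36, -63]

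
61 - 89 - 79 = -107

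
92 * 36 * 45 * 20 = 2980800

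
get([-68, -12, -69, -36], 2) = -69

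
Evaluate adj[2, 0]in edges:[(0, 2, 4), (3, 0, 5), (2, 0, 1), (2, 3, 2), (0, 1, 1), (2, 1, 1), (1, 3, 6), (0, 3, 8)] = 1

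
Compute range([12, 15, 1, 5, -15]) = 30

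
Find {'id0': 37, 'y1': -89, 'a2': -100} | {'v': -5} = {'id0': 37, 'y1': -89, 'a2': -100, 'v': -5}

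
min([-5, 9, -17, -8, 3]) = -17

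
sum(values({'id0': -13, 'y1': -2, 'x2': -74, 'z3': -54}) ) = -143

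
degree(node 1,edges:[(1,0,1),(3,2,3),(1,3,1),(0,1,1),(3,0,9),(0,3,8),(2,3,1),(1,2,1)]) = 4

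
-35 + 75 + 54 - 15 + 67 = 146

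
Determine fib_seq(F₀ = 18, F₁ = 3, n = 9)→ F_2 = F_1 + F_0 = 21
F_3 = F_2 + F_1 = 24
F_4 = F_3 + F_2 = 45
...
= [18, 3, 21, 24, 45, 69, 114, 183, 297]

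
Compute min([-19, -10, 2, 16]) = -19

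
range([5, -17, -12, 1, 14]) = 31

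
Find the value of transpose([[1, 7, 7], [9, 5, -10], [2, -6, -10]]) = [[1, 9, 2], [7, 5, -6], [7, -10, -10]]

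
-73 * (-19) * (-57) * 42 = -3320478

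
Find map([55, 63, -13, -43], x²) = (55)²=3025, (63)²=3969, (-13)²=169, (-43)²=1849
= [3025, 3969, 169, 1849]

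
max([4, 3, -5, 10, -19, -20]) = 10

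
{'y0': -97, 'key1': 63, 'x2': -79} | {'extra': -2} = {'y0': -97, 'key1': 63, 'x2': -79, 'extra': -2}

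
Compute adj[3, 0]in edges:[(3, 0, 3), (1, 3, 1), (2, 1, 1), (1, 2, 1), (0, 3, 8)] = 3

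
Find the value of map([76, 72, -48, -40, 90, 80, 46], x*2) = [152, 144, -96, -80, 180, 160, 92]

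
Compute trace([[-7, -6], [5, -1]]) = diagonal: (-7) + (-1)
= -8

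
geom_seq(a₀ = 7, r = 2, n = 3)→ [7, 14, 28]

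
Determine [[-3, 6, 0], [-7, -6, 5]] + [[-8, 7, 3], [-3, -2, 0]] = [[-11, 13, 3], [-10, -8, 5]]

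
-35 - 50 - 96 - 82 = -263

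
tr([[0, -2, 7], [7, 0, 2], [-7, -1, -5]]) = diagonal: 0 + 0 + (-5)
= -5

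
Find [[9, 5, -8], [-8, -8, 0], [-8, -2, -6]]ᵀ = [[9, -8, -8], [5, -8, -2], [-8, 0, -6]]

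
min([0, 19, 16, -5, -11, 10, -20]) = -20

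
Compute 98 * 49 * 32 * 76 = 11678464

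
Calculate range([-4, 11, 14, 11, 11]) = 18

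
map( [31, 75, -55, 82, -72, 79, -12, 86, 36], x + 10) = 31+10=41, 75+10=85, -55+10=-45, 82+10=92, -72+10=-62, 79+10=89, -12+10=-2, 86+10=96, 36+10=46
= [41, 85, -45, 92, -62, 89, -2, 96, 46]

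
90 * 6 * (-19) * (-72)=738720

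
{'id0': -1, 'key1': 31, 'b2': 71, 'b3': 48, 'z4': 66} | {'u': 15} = {'id0': -1, 'key1': 31, 'b2': 71, 'b3': 48, 'z4': 66, 'u': 15}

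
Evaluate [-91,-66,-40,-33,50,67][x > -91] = keep x where x > -91: -91✗, -66✓, -40✓, -33✓, 50✓, 67✓
= [-66, -40, -33, 50, 67]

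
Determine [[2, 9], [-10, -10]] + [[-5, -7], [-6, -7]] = [[-3, 2], [-16, -17]]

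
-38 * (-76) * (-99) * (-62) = 17726544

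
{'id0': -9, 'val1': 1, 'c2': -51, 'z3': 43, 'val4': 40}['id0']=-9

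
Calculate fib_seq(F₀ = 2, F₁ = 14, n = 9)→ F_2 = F_1 + F_0 = 16
F_3 = F_2 + F_1 = 30
F_4 = F_3 + F_2 = 46
...
= [2, 14, 16, 30, 46, 76, 122, 198, 320]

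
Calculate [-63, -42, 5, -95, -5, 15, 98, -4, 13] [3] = -95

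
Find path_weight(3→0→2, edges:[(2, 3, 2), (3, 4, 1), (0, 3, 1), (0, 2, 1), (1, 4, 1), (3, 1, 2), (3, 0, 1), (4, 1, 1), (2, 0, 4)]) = w(3→0)=1 + w(0→2)=1
= 2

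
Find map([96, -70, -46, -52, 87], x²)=[9216, 4900, 2116, 2704, 7569]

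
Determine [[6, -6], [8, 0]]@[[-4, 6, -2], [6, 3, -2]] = [[-60, 18, 0], [-32, 48, -16]]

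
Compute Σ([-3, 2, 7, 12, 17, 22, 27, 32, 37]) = 153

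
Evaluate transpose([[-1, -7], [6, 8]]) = [[-1, 6], [-7, 8]]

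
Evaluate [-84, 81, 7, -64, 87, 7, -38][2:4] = [7, -64]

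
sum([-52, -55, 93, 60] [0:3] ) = -14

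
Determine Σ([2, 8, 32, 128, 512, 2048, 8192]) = 2 + 8 + 32 + 128 + 512 + 2048 + 8192
= 10922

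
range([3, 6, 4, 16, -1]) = 17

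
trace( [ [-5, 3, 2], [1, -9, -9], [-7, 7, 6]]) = -8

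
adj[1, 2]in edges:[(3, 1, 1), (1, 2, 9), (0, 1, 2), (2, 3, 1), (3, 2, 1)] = 9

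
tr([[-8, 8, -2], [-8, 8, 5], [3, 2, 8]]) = 8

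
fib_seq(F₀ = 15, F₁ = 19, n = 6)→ [15, 19, 34, 53, 87, 140]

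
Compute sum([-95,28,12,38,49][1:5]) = slice → [28, 12, 38, 49]
28 + 12 + 38 + 49
= 127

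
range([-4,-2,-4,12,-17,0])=29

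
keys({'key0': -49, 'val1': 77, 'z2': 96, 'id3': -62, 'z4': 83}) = ['key0', 'val1', 'z2', 'id3', 'z4']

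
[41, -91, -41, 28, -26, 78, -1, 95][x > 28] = keep x where x > 28: 41✓, -91✗, -41✗, 28✗, -26✗, 78✓, -1✗, 95✓
= [41, 78, 95]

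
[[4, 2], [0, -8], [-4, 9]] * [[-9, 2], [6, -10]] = [[-24, -12], [-48, 80], [90, -98]]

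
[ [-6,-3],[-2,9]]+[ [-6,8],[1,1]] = [[-12, 5], [-1, 10]]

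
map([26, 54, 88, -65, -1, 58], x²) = [676, 2916, 7744, 4225, 1, 3364]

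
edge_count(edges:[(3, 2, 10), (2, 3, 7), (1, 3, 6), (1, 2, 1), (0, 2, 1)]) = 5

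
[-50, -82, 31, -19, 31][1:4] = [-82, 31, -19]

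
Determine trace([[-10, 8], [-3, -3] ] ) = -13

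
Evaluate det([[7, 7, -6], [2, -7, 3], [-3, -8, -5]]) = (1)*(7)*det([[-7, 3], [-8, -5]]) + (-1)*(7)*det([[2, 3], [-3, -5]]) + (1)*(-6)*det([[2, -7], [-3, -8]])
= 413 + 7 + 222
= 642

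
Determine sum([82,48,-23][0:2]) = 130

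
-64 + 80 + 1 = 17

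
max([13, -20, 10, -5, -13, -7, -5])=13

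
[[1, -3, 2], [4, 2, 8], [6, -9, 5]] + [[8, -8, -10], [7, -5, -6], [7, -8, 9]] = [[9, -11, -8], [11, -3, 2], [13, -17, 14]]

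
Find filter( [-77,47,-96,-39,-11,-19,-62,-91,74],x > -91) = keep x where x > -91: -77✓, 47✓, -96✗, -39✓, -11✓, -19✓, -62✓, -91✗, 74✓
= [-77, 47, -39, -11, -19, -62, 74]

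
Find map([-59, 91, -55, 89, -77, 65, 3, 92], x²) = (-59)²=3481, (91)²=8281, (-55)²=3025, (89)²=7921, (-77)²=5929, (65)²=4225, (3)²=9, (92)²=8464
= [3481, 8281, 3025, 7921, 5929, 4225, 9, 8464]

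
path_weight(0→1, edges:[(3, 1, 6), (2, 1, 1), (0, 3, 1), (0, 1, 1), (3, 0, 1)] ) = 1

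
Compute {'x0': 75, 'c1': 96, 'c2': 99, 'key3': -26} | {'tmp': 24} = {'x0': 75, 'c1': 96, 'c2': 99, 'key3': -26, 'tmp': 24}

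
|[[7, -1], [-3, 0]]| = -3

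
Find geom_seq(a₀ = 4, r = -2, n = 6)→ a_0 = 4*(-2)^0 = 4
a_1 = 4*(-2)^1 = -8
a_2 = 4*(-2)^2 = 16
...
= [4, -8, 16, -32, 64, -128]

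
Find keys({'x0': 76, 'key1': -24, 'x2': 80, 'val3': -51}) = ['x0', 'key1', 'x2', 'val3']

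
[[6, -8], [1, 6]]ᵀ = [[6, 1], [-8, 6]]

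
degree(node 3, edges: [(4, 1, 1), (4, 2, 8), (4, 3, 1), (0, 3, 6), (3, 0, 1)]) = incident: (4,3), (0,3), (3,0)
= 3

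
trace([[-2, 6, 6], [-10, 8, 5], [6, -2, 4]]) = diagonal: (-2) + 8 + 4
= 10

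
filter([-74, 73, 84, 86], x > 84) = keep x where x > 84: -74✗, 73✗, 84✗, 86✓
= [86]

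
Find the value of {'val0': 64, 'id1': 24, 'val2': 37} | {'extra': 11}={'val0': 64, 'id1': 24, 'val2': 37, 'extra': 11}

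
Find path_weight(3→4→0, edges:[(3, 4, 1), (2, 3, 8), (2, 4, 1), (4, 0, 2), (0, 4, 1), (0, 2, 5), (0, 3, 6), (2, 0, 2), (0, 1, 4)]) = w(3→4)=1 + w(4→0)=2
= 3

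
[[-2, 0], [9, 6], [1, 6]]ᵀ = [[-2, 9, 1], [0, 6, 6]]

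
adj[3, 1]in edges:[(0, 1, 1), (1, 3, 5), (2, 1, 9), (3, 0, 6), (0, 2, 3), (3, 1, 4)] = 4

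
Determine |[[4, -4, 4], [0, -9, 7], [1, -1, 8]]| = -252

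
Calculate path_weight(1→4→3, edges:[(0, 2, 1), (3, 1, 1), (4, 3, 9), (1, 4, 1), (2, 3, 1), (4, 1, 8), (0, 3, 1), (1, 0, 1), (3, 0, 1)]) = 10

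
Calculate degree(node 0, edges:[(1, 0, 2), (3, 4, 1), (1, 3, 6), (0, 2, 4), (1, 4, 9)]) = incident: (1,0), (0,2)
= 2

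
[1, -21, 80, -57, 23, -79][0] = 1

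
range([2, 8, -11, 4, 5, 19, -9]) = 30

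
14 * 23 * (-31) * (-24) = 239568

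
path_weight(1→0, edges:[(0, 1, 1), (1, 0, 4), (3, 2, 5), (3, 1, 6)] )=4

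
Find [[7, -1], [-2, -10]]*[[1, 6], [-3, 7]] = C[0][0] = (7)*(1) + (-1)*(-3) = 10
C[0][1] = (7)*(6) + (-1)*(7) = 35
C[1][0] = (-2)*(1) + (-10)*(-3) = 28
C[1][1] = (-2)*(6) + (-10)*(7) = -82
= [[10, 35], [28, -82]]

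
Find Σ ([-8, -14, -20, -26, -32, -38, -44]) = (-8) + (-14) + (-20) + (-26) + (-32) + (-38) + (-44)
= -182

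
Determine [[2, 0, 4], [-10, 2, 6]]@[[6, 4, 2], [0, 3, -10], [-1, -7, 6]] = [[8, -20, 28], [-66, -76, -4]]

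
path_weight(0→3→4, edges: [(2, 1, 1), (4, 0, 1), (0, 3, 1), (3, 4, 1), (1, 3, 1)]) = w(0→3)=1 + w(3→4)=1
= 2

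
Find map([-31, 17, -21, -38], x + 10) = -31+10=-21, 17+10=27, -21+10=-11, -38+10=-28
= [-21, 27, -11, -28]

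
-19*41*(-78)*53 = 3220386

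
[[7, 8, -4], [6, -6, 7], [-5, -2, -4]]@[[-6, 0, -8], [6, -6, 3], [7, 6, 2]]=[[-22, -72, -40], [-23, 78, -52], [-10, -12, 26]]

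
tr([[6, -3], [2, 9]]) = diagonal: 6 + 9
= 15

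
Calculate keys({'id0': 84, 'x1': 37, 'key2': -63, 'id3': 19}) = ['id0', 'x1', 'key2', 'id3']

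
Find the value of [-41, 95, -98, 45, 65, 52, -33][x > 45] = [95, 65, 52]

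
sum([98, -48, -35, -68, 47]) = -6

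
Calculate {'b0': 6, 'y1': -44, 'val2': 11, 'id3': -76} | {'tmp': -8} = {'b0': 6, 'y1': -44, 'val2': 11, 'id3': -76, 'tmp': -8}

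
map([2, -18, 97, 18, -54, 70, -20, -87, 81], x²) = [4, 324, 9409, 324, 2916, 4900, 400, 7569, 6561]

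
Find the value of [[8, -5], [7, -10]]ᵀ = [[8, 7], [-5, -10]]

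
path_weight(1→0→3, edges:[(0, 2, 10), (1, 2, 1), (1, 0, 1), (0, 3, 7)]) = 8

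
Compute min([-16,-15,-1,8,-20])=-20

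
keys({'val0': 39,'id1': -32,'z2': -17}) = ['val0', 'id1', 'z2']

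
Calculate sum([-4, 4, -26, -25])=-51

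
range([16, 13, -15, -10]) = 31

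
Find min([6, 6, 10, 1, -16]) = -16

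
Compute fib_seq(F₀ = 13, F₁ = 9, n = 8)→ F_2 = F_1 + F_0 = 22
F_3 = F_2 + F_1 = 31
F_4 = F_3 + F_2 = 53
...
= [13, 9, 22, 31, 53, 84, 137, 221]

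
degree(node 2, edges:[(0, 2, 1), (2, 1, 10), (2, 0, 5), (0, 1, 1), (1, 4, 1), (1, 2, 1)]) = 4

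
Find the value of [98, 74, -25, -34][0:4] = [98, 74, -25, -34]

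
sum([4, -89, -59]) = 4 + (-89) + (-59)
= -144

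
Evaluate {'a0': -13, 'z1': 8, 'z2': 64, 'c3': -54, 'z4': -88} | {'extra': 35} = {'a0': -13, 'z1': 8, 'z2': 64, 'c3': -54, 'z4': -88, 'extra': 35}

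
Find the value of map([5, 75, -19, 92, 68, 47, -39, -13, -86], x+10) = [15, 85, -9, 102, 78, 57, -29, -3, -76]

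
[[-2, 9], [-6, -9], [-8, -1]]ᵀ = [[-2, -6, -8], [9, -9, -1]]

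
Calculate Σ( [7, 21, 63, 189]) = 280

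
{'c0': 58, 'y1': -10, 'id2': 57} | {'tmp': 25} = {'c0': 58, 'y1': -10, 'id2': 57, 'tmp': 25}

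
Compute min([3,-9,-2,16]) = -9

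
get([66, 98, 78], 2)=78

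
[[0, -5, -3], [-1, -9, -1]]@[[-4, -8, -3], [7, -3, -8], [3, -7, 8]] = C[0][0] = (0)*(-4) + (-5)*(7) + (-3)*(3) = -44
C[0][1] = (0)*(-8) + (-5)*(-3) + (-3)*(-7) = 36
C[0][2] = (0)*(-3) + (-5)*(-8) + (-3)*(8) = 16
C[1][0] = (-1)*(-4) + (-9)*(7) + (-1)*(3) = -62
C[1][1] = (-1)*(-8) + (-9)*(-3) + (-1)*(-7) = 42
C[1][2] = (-1)*(-3) + (-9)*(-8) + (-1)*(8) = 67
= [[-44, 36, 16], [-62, 42, 67]]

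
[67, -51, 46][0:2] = [67, -51]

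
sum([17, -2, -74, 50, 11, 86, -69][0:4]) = -9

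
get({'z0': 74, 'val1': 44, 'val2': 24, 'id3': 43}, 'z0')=74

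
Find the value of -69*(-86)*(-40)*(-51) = 12105360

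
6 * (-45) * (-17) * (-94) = -431460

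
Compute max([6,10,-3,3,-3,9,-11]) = 10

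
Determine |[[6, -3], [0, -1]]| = (6)*(-1) - (-3)*(0)
= -6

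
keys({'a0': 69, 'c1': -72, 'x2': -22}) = ['a0', 'c1', 'x2']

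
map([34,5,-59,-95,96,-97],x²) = (34)²=1156, (5)²=25, (-59)²=3481, (-95)²=9025, (96)²=9216, (-97)²=9409
= [1156, 25, 3481, 9025, 9216, 9409]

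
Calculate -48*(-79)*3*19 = 216144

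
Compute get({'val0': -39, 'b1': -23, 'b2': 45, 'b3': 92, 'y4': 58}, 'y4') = 58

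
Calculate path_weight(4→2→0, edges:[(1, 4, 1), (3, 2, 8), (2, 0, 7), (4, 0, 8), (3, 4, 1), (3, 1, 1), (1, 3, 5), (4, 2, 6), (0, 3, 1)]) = w(4→2)=6 + w(2→0)=7
= 13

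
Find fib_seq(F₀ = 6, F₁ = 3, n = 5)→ [6, 3, 9, 12, 21]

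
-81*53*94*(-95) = 38336490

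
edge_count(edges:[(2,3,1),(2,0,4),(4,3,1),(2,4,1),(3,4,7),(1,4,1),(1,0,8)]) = 7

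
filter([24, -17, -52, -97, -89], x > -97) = [24, -17, -52, -89]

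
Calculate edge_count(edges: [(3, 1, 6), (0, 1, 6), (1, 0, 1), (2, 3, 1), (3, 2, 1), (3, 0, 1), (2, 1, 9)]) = 7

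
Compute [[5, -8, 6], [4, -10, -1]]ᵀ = [[5, 4], [-8, -10], [6, -1]]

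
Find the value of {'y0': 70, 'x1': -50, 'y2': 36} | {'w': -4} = {'y0': 70, 'x1': -50, 'y2': 36, 'w': -4}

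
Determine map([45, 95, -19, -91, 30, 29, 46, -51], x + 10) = 45+10=55, 95+10=105, -19+10=-9, -91+10=-81, 30+10=40, 29+10=39, 46+10=56, -51+10=-41
= [55, 105, -9, -81, 40, 39, 56, -41]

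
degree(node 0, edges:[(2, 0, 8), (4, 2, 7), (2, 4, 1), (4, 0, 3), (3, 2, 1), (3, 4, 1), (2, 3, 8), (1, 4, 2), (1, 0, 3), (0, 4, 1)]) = incident: (2,0), (4,0), (1,0), (0,4)
= 4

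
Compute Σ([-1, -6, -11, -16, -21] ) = -55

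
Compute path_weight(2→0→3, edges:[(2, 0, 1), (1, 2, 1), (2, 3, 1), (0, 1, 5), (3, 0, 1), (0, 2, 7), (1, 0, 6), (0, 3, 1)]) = 2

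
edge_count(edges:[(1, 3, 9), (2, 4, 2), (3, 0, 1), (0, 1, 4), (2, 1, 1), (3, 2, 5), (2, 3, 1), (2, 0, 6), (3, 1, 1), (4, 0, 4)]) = 10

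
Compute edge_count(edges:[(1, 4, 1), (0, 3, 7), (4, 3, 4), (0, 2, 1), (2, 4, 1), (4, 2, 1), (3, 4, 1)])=7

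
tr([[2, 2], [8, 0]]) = diagonal: 2 + 0
= 2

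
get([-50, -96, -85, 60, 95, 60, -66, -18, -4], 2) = -85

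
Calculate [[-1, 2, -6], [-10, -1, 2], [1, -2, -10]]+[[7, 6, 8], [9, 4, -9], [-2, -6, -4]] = [[6, 8, 2], [-1, 3, -7], [-1, -8, -14]]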